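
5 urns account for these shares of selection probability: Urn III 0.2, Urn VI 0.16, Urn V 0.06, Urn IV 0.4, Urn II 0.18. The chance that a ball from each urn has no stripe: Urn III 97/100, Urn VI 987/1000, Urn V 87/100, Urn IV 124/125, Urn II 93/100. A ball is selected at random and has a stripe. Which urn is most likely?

Taking complements, P(striped | each) = Urn III 0.03, Urn VI 0.013, Urn V 0.13, Urn IV 0.008, Urn II 0.07.
Prior × likelihood for each hypothesis:
  Urn III: 0.2 × 0.03 = 0.006
  Urn VI: 0.16 × 0.013 = 0.00208
  Urn V: 0.06 × 0.13 = 0.0078
  Urn IV: 0.4 × 0.008 = 0.0032
  Urn II: 0.18 × 0.07 = 0.0126
Normalizing constant = 0.03168.
Largest term belongs to Urn II, so Urn II is most probable.

Urn II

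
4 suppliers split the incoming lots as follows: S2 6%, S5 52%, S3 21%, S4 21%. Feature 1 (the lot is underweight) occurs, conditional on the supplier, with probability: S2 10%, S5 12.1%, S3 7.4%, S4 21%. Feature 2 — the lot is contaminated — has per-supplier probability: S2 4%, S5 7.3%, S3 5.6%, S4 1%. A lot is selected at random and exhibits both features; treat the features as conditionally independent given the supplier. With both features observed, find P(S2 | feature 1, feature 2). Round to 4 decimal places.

0.0391

Prior × likelihood for each hypothesis:
  S2: 0.06 × 0.1 × 0.04 = 0.00024
  S5: 0.52 × 0.121 × 0.073 = 0.00459316
  S3: 0.21 × 0.074 × 0.056 = 0.00087024
  S4: 0.21 × 0.21 × 0.01 = 0.000441
Sum = 0.0061444.
P(S2 | evidence) = 0.00024 / 0.0061444 ≈ 0.0391.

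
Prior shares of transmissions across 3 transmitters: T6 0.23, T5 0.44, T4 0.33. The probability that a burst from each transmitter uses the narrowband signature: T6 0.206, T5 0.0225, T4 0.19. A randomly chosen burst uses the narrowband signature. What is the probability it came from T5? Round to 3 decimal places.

0.083

Prior × likelihood for each hypothesis:
  T6: 0.23 × 0.206 = 0.04738
  T5: 0.44 × 0.0225 = 0.0099
  T4: 0.33 × 0.19 = 0.0627
Normalizing constant = 0.11998.
P(T5 | evidence) = 0.0099 / 0.11998 ≈ 0.083.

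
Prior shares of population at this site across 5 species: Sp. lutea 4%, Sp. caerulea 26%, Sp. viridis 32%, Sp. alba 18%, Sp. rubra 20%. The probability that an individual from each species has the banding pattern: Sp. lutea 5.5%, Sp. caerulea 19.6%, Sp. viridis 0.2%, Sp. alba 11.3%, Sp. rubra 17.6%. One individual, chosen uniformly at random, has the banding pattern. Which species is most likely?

Unnormalized posteriors (prior × likelihood):
  Sp. lutea: 0.04 × 0.055 = 0.0022
  Sp. caerulea: 0.26 × 0.196 = 0.05096
  Sp. viridis: 0.32 × 0.002 = 0.00064
  Sp. alba: 0.18 × 0.113 = 0.02034
  Sp. rubra: 0.2 × 0.176 = 0.0352
Sum = 0.10934.
Largest term belongs to Sp. caerulea, so Sp. caerulea is most probable.

Sp. caerulea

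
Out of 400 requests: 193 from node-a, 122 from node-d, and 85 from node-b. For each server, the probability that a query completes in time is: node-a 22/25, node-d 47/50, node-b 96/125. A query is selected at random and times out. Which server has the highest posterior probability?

Taking complements, P(timeout | each) = node-a 0.12, node-d 0.06, node-b 0.232.
Unnormalized posteriors (prior × likelihood):
  node-a: 0.4825 × 0.12 = 0.0579
  node-d: 0.305 × 0.06 = 0.0183
  node-b: 0.2125 × 0.232 = 0.0493
Total = 0.1255.
Largest term belongs to node-a, so node-a is most probable.

node-a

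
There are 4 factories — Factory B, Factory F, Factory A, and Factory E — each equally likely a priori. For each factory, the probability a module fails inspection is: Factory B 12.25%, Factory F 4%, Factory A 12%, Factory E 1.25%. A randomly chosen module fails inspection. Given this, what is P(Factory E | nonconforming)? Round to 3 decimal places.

Since the prior is uniform, the posterior is proportional to the likelihood:
  Factory B: 0.1225
  Factory F: 0.04
  Factory A: 0.12
  Factory E: 0.0125
Normalizing constant = 0.295.
P(Factory E | evidence) = 0.0125 / 0.295 ≈ 0.042.

0.042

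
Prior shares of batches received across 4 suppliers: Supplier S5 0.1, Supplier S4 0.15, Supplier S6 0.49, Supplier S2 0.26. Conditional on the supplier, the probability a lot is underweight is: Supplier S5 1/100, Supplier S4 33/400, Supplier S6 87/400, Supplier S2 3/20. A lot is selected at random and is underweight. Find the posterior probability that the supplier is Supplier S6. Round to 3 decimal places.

0.670

By Bayes' rule, posterior ∝ prior × likelihood:
  Supplier S5: 0.1 × 0.01 = 0.001
  Supplier S4: 0.15 × 0.0825 = 0.012375
  Supplier S6: 0.49 × 0.2175 = 0.106575
  Supplier S2: 0.26 × 0.15 = 0.039
Sum = 0.15895.
P(Supplier S6 | evidence) = 0.106575 / 0.15895 ≈ 0.670.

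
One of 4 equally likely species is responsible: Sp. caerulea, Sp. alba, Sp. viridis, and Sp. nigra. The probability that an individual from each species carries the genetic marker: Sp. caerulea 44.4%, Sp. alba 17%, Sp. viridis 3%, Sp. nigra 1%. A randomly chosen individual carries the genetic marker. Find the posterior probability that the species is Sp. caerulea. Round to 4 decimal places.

0.6789

With a uniform prior (1/4 each), posterior ∝ likelihood:
  Sp. caerulea: 0.444
  Sp. alba: 0.17
  Sp. viridis: 0.03
  Sp. nigra: 0.01
Sum = 0.654.
P(Sp. caerulea | evidence) = 0.444 / 0.654 ≈ 0.6789.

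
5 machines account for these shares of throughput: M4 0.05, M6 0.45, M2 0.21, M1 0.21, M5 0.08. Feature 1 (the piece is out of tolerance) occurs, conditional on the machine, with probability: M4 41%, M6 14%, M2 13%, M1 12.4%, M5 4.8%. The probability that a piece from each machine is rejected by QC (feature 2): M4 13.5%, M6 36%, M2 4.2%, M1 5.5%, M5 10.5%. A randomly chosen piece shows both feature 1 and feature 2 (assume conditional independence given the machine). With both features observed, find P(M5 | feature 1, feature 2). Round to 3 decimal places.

Prior × likelihood for each hypothesis:
  M4: 0.05 × 0.41 × 0.135 = 0.0027675
  M6: 0.45 × 0.14 × 0.36 = 0.02268
  M2: 0.21 × 0.13 × 0.042 = 0.0011466
  M1: 0.21 × 0.124 × 0.055 = 0.0014322
  M5: 0.08 × 0.048 × 0.105 = 0.0004032
Total = 0.0284295.
P(M5 | evidence) = 0.0004032 / 0.0284295 ≈ 0.014.

0.014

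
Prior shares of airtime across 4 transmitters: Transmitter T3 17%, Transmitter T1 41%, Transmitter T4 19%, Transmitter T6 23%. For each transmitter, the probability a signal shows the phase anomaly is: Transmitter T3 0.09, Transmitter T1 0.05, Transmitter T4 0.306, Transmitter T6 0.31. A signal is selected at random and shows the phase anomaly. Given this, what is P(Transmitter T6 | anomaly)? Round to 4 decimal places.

0.4315

Unnormalized posteriors (prior × likelihood):
  Transmitter T3: 0.17 × 0.09 = 0.0153
  Transmitter T1: 0.41 × 0.05 = 0.0205
  Transmitter T4: 0.19 × 0.306 = 0.05814
  Transmitter T6: 0.23 × 0.31 = 0.0713
Sum = 0.16524.
P(Transmitter T6 | evidence) = 0.0713 / 0.16524 ≈ 0.4315.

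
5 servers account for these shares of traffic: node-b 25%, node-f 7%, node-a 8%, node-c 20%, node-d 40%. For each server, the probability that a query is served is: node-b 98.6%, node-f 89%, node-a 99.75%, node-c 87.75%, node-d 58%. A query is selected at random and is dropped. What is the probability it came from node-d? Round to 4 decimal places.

Taking complements, P(dropped | each) = node-b 0.014, node-f 0.11, node-a 0.0025, node-c 0.1225, node-d 0.42.
Prior × likelihood for each hypothesis:
  node-b: 0.25 × 0.014 = 0.0035
  node-f: 0.07 × 0.11 = 0.0077
  node-a: 0.08 × 0.0025 = 0.0002
  node-c: 0.2 × 0.1225 = 0.0245
  node-d: 0.4 × 0.42 = 0.168
Total = 0.2039.
P(node-d | evidence) = 0.168 / 0.2039 ≈ 0.8239.

0.8239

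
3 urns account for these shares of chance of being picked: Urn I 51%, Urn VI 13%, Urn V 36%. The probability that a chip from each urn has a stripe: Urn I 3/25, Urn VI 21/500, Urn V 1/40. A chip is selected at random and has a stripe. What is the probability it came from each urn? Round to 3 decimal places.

Urn I 0.809, Urn VI 0.072, Urn V 0.119

Compute prior × likelihood for every hypothesis:
  Urn I: 0.51 × 0.12 = 0.0612
  Urn VI: 0.13 × 0.042 = 0.00546
  Urn V: 0.36 × 0.025 = 0.009
Total = 0.07566.
P(Urn I | striped) = 0.0612/0.07566 ≈ 0.809
P(Urn VI | striped) = 0.00546/0.07566 ≈ 0.072
P(Urn V | striped) = 0.009/0.07566 ≈ 0.119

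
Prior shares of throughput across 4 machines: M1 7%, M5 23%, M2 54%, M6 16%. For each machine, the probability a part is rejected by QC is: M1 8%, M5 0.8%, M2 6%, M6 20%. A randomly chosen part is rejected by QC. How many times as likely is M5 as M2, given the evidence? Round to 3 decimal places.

Compute prior × likelihood for every hypothesis:
  M1: 0.07 × 0.08 = 0.0056
  M5: 0.23 × 0.008 = 0.00184
  M2: 0.54 × 0.06 = 0.0324
  M6: 0.16 × 0.2 = 0.032
Total = 0.07184.
The ratio is 0.00184 / 0.0324 (the normalizer cancels) = 0.057.

0.057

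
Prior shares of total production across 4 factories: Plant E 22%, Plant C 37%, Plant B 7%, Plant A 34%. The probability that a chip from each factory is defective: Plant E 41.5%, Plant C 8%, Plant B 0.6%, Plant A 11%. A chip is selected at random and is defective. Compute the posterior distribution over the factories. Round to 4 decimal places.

Compute prior × likelihood for every hypothesis:
  Plant E: 0.22 × 0.415 = 0.0913
  Plant C: 0.37 × 0.08 = 0.0296
  Plant B: 0.07 × 0.006 = 0.00042
  Plant A: 0.34 × 0.11 = 0.0374
Total = 0.15872.
P(Plant E | defective) = 0.0913/0.15872 ≈ 0.5752
P(Plant C | defective) = 0.0296/0.15872 ≈ 0.1865
P(Plant B | defective) = 0.00042/0.15872 ≈ 0.0026
P(Plant A | defective) = 0.0374/0.15872 ≈ 0.2356

Plant E 0.5752, Plant C 0.1865, Plant B 0.0026, Plant A 0.2356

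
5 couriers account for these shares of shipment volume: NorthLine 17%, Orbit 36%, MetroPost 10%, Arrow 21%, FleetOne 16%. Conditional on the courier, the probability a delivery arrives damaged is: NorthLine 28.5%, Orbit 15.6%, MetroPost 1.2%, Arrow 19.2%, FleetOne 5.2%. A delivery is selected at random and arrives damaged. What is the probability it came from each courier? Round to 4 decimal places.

NorthLine 0.3137, Orbit 0.3636, MetroPost 0.0078, Arrow 0.2611, FleetOne 0.0539

Unnormalized posteriors (prior × likelihood):
  NorthLine: 0.17 × 0.285 = 0.04845
  Orbit: 0.36 × 0.156 = 0.05616
  MetroPost: 0.1 × 0.012 = 0.0012
  Arrow: 0.21 × 0.192 = 0.04032
  FleetOne: 0.16 × 0.052 = 0.00832
Normalizing constant = 0.15445.
P(NorthLine | damaged) = 0.04845/0.15445 ≈ 0.3137
P(Orbit | damaged) = 0.05616/0.15445 ≈ 0.3636
P(MetroPost | damaged) = 0.0012/0.15445 ≈ 0.0078
P(Arrow | damaged) = 0.04032/0.15445 ≈ 0.2611
P(FleetOne | damaged) = 0.00832/0.15445 ≈ 0.0539
(Check: 0.3137+0.3636+0.0078+0.2611+0.0539 = 1.0001.)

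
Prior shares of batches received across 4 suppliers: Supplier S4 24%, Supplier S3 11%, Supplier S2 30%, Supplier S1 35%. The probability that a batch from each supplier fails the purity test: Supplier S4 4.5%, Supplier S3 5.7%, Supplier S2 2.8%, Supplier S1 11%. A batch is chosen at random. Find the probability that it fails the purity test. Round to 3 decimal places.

0.064

Compute prior × likelihood for every hypothesis:
  Supplier S4: 0.24 × 0.045 = 0.0108
  Supplier S3: 0.11 × 0.057 = 0.00627
  Supplier S2: 0.3 × 0.028 = 0.0084
  Supplier S1: 0.35 × 0.11 = 0.0385
P(off-spec) = 0.0108 + 0.00627 + 0.0084 + 0.0385 = 0.06397 → 0.064.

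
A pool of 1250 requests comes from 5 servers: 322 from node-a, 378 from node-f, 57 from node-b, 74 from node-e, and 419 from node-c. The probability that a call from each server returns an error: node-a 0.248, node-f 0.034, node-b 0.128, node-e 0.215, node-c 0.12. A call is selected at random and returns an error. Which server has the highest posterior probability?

Compute prior × likelihood for every hypothesis:
  node-a: 0.2576 × 0.248 = 0.0638848
  node-f: 0.3024 × 0.034 = 0.0102816
  node-b: 0.0456 × 0.128 = 0.0058368
  node-e: 0.0592 × 0.215 = 0.012728
  node-c: 0.3352 × 0.12 = 0.040224
Total = 0.1329552.
Largest term belongs to node-a, so node-a is most probable.

node-a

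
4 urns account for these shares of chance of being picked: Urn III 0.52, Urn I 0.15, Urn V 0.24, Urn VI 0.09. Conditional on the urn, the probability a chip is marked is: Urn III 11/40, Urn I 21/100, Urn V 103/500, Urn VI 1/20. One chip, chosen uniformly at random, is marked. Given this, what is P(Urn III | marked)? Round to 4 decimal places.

0.6260

Compute prior × likelihood for every hypothesis:
  Urn III: 0.52 × 0.275 = 0.143
  Urn I: 0.15 × 0.21 = 0.0315
  Urn V: 0.24 × 0.206 = 0.04944
  Urn VI: 0.09 × 0.05 = 0.0045
Normalizing constant = 0.22844.
P(Urn III | evidence) = 0.143 / 0.22844 ≈ 0.6260.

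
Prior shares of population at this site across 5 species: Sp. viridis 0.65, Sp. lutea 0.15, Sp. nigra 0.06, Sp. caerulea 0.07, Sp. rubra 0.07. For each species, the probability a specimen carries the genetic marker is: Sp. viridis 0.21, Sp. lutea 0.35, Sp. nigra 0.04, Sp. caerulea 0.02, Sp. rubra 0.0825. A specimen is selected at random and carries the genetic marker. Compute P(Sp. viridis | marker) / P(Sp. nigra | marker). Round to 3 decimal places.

56.875

Unnormalized posteriors (prior × likelihood):
  Sp. viridis: 0.65 × 0.21 = 0.1365
  Sp. lutea: 0.15 × 0.35 = 0.0525
  Sp. nigra: 0.06 × 0.04 = 0.0024
  Sp. caerulea: 0.07 × 0.02 = 0.0014
  Sp. rubra: 0.07 × 0.0825 = 0.005775
Normalizing constant = 0.198575.
The ratio is 0.1365 / 0.0024 (the normalizer cancels) = 56.875.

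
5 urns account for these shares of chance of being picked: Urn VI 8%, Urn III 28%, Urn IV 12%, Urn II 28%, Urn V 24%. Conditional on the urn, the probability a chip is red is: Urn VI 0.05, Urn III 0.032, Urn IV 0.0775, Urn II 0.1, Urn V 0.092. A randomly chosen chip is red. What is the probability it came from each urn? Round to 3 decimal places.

Prior × likelihood for each hypothesis:
  Urn VI: 0.08 × 0.05 = 0.004
  Urn III: 0.28 × 0.032 = 0.00896
  Urn IV: 0.12 × 0.0775 = 0.0093
  Urn II: 0.28 × 0.1 = 0.028
  Urn V: 0.24 × 0.092 = 0.02208
Normalizing constant = 0.07234.
P(Urn VI | red) = 0.004/0.07234 ≈ 0.055
P(Urn III | red) = 0.00896/0.07234 ≈ 0.124
P(Urn IV | red) = 0.0093/0.07234 ≈ 0.129
P(Urn II | red) = 0.028/0.07234 ≈ 0.387
P(Urn V | red) = 0.02208/0.07234 ≈ 0.305
(Check: 0.055+0.124+0.129+0.387+0.305 = 1.000.)

Urn VI 0.055, Urn III 0.124, Urn IV 0.129, Urn II 0.387, Urn V 0.305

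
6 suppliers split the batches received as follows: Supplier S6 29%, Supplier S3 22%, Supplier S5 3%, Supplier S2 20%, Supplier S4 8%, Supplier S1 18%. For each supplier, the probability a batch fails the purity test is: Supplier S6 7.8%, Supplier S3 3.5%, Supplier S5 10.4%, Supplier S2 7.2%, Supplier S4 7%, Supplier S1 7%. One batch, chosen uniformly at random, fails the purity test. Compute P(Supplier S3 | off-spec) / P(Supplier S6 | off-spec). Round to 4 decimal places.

0.3404

Unnormalized posteriors (prior × likelihood):
  Supplier S6: 0.29 × 0.078 = 0.02262
  Supplier S3: 0.22 × 0.035 = 0.0077
  Supplier S5: 0.03 × 0.104 = 0.00312
  Supplier S2: 0.2 × 0.072 = 0.0144
  Supplier S4: 0.08 × 0.07 = 0.0056
  Supplier S1: 0.18 × 0.07 = 0.0126
Total = 0.06604.
The ratio is 0.0077 / 0.02262 (the normalizer cancels) = 0.3404.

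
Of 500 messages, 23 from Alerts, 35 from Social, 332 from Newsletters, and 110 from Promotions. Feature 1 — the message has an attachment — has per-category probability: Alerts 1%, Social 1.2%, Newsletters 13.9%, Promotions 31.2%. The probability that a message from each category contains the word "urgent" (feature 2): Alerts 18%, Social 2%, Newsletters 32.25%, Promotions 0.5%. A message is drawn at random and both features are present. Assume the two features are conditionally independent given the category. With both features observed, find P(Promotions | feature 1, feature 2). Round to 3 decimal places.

0.011

Unnormalized posteriors (prior × likelihood):
  Alerts: 0.046 × 0.01 × 0.18 = 0.0000828
  Social: 0.07 × 0.012 × 0.02 = 0.0000168
  Newsletters: 0.664 × 0.139 × 0.3225 = 0.02976546
  Promotions: 0.22 × 0.312 × 0.005 = 0.0003432
Sum = 0.03020826.
P(Promotions | evidence) = 0.0003432 / 0.03020826 ≈ 0.011.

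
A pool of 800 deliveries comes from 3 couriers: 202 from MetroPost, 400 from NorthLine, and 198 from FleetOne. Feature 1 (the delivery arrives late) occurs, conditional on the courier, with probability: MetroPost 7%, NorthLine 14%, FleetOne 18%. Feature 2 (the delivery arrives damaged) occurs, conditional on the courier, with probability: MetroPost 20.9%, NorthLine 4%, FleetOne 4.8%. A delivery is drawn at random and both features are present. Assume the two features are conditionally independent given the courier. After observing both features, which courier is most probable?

Prior × likelihood for each hypothesis:
  MetroPost: 0.2525 × 0.07 × 0.209 = 0.003694075
  NorthLine: 0.5 × 0.14 × 0.04 = 0.0028
  FleetOne: 0.2475 × 0.18 × 0.048 = 0.0021384
Sum = 0.008632475.
Largest term belongs to MetroPost, so MetroPost is most probable.

MetroPost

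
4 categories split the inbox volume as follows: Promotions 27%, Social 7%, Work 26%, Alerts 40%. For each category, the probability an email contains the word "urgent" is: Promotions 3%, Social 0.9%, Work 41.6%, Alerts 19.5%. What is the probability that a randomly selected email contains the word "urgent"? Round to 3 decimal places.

By Bayes' rule, posterior ∝ prior × likelihood:
  Promotions: 0.27 × 0.03 = 0.0081
  Social: 0.07 × 0.009 = 0.00063
  Work: 0.26 × 0.416 = 0.10816
  Alerts: 0.4 × 0.195 = 0.078
P(urgent-flag) = 0.0081 + 0.00063 + 0.10816 + 0.078 = 0.19489 → 0.195.

0.195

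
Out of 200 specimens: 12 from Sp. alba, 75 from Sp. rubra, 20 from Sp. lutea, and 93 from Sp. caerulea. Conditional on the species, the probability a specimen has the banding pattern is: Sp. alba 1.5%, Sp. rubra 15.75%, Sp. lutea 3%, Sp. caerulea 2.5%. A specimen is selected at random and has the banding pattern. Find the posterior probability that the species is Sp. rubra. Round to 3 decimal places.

0.792

Compute prior × likelihood for every hypothesis:
  Sp. alba: 0.06 × 0.015 = 0.0009
  Sp. rubra: 0.375 × 0.1575 = 0.0590625
  Sp. lutea: 0.1 × 0.03 = 0.003
  Sp. caerulea: 0.465 × 0.025 = 0.011625
Total = 0.0745875.
P(Sp. rubra | evidence) = 0.0590625 / 0.0745875 ≈ 0.792.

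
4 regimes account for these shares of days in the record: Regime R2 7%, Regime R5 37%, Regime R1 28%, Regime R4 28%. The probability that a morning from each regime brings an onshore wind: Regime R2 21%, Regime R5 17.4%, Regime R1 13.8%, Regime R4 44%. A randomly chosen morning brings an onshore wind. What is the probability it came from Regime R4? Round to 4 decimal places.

By Bayes' rule, posterior ∝ prior × likelihood:
  Regime R2: 0.07 × 0.21 = 0.0147
  Regime R5: 0.37 × 0.174 = 0.06438
  Regime R1: 0.28 × 0.138 = 0.03864
  Regime R4: 0.28 × 0.44 = 0.1232
Sum = 0.24092.
P(Regime R4 | evidence) = 0.1232 / 0.24092 ≈ 0.5114.

0.5114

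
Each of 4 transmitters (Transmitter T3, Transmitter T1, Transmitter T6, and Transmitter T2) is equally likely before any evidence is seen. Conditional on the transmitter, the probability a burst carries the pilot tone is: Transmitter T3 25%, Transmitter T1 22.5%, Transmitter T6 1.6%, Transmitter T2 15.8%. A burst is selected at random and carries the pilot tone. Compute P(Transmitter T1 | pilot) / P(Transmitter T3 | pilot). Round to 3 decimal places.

0.900

Since the prior is uniform, the posterior is proportional to the likelihood:
  Transmitter T3: 0.25
  Transmitter T1: 0.225
  Transmitter T6: 0.016
  Transmitter T2: 0.158
Total = 0.649.
The ratio is 0.225 / 0.25 (the normalizer cancels) = 0.900.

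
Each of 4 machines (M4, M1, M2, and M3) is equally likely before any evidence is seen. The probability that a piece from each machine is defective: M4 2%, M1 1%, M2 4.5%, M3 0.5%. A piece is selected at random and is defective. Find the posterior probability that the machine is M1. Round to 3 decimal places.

Since the prior is uniform, the posterior is proportional to the likelihood:
  M4: 0.02
  M1: 0.01
  M2: 0.045
  M3: 0.005
Total = 0.08.
P(M1 | evidence) = 0.01 / 0.08 ≈ 0.125.

0.125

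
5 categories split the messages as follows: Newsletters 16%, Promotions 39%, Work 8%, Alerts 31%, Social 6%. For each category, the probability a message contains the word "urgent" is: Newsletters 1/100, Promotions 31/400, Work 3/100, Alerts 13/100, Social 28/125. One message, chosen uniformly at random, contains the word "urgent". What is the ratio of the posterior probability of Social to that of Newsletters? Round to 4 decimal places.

8.4000

By Bayes' rule, posterior ∝ prior × likelihood:
  Newsletters: 0.16 × 0.01 = 0.0016
  Promotions: 0.39 × 0.0775 = 0.030225
  Work: 0.08 × 0.03 = 0.0024
  Alerts: 0.31 × 0.13 = 0.0403
  Social: 0.06 × 0.224 = 0.01344
Normalizing constant = 0.087965.
The ratio is 0.01344 / 0.0016 (the normalizer cancels) = 8.4000.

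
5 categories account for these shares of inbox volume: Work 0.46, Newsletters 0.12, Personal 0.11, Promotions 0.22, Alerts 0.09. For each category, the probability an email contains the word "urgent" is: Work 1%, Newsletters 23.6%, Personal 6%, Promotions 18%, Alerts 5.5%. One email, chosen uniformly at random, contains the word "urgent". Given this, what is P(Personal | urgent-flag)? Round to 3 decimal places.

0.079

Prior × likelihood for each hypothesis:
  Work: 0.46 × 0.01 = 0.0046
  Newsletters: 0.12 × 0.236 = 0.02832
  Personal: 0.11 × 0.06 = 0.0066
  Promotions: 0.22 × 0.18 = 0.0396
  Alerts: 0.09 × 0.055 = 0.00495
Normalizing constant = 0.08407.
P(Personal | evidence) = 0.0066 / 0.08407 ≈ 0.079.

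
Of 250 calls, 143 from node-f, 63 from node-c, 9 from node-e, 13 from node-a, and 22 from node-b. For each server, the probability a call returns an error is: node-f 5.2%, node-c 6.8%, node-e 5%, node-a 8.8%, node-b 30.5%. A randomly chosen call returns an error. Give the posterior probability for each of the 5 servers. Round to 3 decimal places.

node-f 0.371, node-c 0.214, node-e 0.022, node-a 0.057, node-b 0.335

Prior × likelihood for each hypothesis:
  node-f: 0.572 × 0.052 = 0.029744
  node-c: 0.252 × 0.068 = 0.017136
  node-e: 0.036 × 0.05 = 0.0018
  node-a: 0.052 × 0.088 = 0.004576
  node-b: 0.088 × 0.305 = 0.02684
Sum = 0.080096.
P(node-f | error) = 0.029744/0.080096 ≈ 0.371
P(node-c | error) = 0.017136/0.080096 ≈ 0.214
P(node-e | error) = 0.0018/0.080096 ≈ 0.022
P(node-a | error) = 0.004576/0.080096 ≈ 0.057
P(node-b | error) = 0.02684/0.080096 ≈ 0.335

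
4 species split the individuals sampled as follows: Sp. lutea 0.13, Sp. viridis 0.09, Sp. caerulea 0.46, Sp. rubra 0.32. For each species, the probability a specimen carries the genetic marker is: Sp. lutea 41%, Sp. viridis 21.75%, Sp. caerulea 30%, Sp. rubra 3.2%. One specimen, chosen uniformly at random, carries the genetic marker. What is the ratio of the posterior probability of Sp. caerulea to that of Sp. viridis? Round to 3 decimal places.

7.050

By Bayes' rule, posterior ∝ prior × likelihood:
  Sp. lutea: 0.13 × 0.41 = 0.0533
  Sp. viridis: 0.09 × 0.2175 = 0.019575
  Sp. caerulea: 0.46 × 0.3 = 0.138
  Sp. rubra: 0.32 × 0.032 = 0.01024
Sum = 0.221115.
The ratio is 0.138 / 0.019575 (the normalizer cancels) = 7.050.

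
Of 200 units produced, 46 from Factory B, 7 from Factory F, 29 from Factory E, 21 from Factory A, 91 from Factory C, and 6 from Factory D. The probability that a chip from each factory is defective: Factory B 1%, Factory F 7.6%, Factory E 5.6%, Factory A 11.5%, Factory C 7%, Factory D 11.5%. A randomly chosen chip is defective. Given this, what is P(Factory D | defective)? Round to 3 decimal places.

0.057

Compute prior × likelihood for every hypothesis:
  Factory B: 0.23 × 0.01 = 0.0023
  Factory F: 0.035 × 0.076 = 0.00266
  Factory E: 0.145 × 0.056 = 0.00812
  Factory A: 0.105 × 0.115 = 0.012075
  Factory C: 0.455 × 0.07 = 0.03185
  Factory D: 0.03 × 0.115 = 0.00345
Sum = 0.060455.
P(Factory D | evidence) = 0.00345 / 0.060455 ≈ 0.057.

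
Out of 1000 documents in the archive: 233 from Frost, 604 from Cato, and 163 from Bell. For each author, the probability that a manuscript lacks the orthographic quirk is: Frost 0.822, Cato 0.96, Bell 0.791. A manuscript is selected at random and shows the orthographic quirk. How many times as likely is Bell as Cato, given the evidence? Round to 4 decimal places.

Taking complements, P(quirk | each) = Frost 0.178, Cato 0.04, Bell 0.209.
Prior × likelihood for each hypothesis:
  Frost: 0.233 × 0.178 = 0.041474
  Cato: 0.604 × 0.04 = 0.02416
  Bell: 0.163 × 0.209 = 0.034067
Total = 0.099701.
The ratio is 0.034067 / 0.02416 (the normalizer cancels) = 1.4101.

1.4101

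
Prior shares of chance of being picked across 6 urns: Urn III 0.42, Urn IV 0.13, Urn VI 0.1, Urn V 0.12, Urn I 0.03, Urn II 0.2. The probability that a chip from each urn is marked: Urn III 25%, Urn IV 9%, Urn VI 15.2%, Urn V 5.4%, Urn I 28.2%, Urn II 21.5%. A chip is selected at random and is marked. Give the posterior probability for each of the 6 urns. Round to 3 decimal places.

Compute prior × likelihood for every hypothesis:
  Urn III: 0.42 × 0.25 = 0.105
  Urn IV: 0.13 × 0.09 = 0.0117
  Urn VI: 0.1 × 0.152 = 0.0152
  Urn V: 0.12 × 0.054 = 0.00648
  Urn I: 0.03 × 0.282 = 0.00846
  Urn II: 0.2 × 0.215 = 0.043
Total = 0.18984.
P(Urn III | marked) = 0.105/0.18984 ≈ 0.553
P(Urn IV | marked) = 0.0117/0.18984 ≈ 0.062
P(Urn VI | marked) = 0.0152/0.18984 ≈ 0.080
P(Urn V | marked) = 0.00648/0.18984 ≈ 0.034
P(Urn I | marked) = 0.00846/0.18984 ≈ 0.045
P(Urn II | marked) = 0.043/0.18984 ≈ 0.227
(Check: 0.553+0.062+0.080+0.034+0.045+0.227 = 1.001.)

Urn III 0.553, Urn IV 0.062, Urn VI 0.080, Urn V 0.034, Urn I 0.045, Urn II 0.227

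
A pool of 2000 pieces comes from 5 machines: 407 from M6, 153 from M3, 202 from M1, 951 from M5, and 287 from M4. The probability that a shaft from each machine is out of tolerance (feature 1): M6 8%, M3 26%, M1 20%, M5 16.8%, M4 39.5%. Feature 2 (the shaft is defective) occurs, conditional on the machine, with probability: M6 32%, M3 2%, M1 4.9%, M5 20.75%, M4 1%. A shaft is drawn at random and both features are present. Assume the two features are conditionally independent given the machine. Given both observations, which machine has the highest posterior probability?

M5

By Bayes' rule, posterior ∝ prior × likelihood:
  M6: 0.2035 × 0.08 × 0.32 = 0.0052096
  M3: 0.0765 × 0.26 × 0.02 = 0.0003978
  M1: 0.101 × 0.2 × 0.049 = 0.0009898
  M5: 0.4755 × 0.168 × 0.2075 = 0.01657593
  M4: 0.1435 × 0.395 × 0.01 = 0.000566825
Total = 0.023739955.
Largest term belongs to M5, so M5 is most probable.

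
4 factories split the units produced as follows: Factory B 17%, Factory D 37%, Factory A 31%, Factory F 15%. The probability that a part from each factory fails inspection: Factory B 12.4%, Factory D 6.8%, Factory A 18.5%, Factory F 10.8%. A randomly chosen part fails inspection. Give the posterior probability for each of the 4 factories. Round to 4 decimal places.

Compute prior × likelihood for every hypothesis:
  Factory B: 0.17 × 0.124 = 0.02108
  Factory D: 0.37 × 0.068 = 0.02516
  Factory A: 0.31 × 0.185 = 0.05735
  Factory F: 0.15 × 0.108 = 0.0162
Total = 0.11979.
P(Factory B | nonconforming) = 0.02108/0.11979 ≈ 0.1760
P(Factory D | nonconforming) = 0.02516/0.11979 ≈ 0.2100
P(Factory A | nonconforming) = 0.05735/0.11979 ≈ 0.4788
P(Factory F | nonconforming) = 0.0162/0.11979 ≈ 0.1352

Factory B 0.1760, Factory D 0.2100, Factory A 0.4788, Factory F 0.1352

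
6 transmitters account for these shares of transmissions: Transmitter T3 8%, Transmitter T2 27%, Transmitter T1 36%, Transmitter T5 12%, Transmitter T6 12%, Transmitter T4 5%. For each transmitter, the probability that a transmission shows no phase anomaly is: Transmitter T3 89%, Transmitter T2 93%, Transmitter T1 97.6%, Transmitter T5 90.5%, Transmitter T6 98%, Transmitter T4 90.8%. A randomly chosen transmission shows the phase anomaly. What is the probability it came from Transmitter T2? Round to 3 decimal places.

Taking complements, P(anomaly | each) = Transmitter T3 0.11, Transmitter T2 0.07, Transmitter T1 0.024, Transmitter T5 0.095, Transmitter T6 0.02, Transmitter T4 0.092.
Prior × likelihood for each hypothesis:
  Transmitter T3: 0.08 × 0.11 = 0.0088
  Transmitter T2: 0.27 × 0.07 = 0.0189
  Transmitter T1: 0.36 × 0.024 = 0.00864
  Transmitter T5: 0.12 × 0.095 = 0.0114
  Transmitter T6: 0.12 × 0.02 = 0.0024
  Transmitter T4: 0.05 × 0.092 = 0.0046
Normalizing constant = 0.05474.
P(Transmitter T2 | evidence) = 0.0189 / 0.05474 ≈ 0.345.

0.345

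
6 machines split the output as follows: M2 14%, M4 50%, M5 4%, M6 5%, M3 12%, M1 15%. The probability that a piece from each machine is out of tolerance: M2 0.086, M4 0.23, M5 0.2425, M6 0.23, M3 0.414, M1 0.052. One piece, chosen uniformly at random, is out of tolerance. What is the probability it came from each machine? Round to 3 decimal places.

M2 0.059, M4 0.559, M5 0.047, M6 0.056, M3 0.241, M1 0.038

Compute prior × likelihood for every hypothesis:
  M2: 0.14 × 0.086 = 0.01204
  M4: 0.5 × 0.23 = 0.115
  M5: 0.04 × 0.2425 = 0.0097
  M6: 0.05 × 0.23 = 0.0115
  M3: 0.12 × 0.414 = 0.04968
  M1: 0.15 × 0.052 = 0.0078
Sum = 0.20572.
P(M2 | oversize) = 0.01204/0.20572 ≈ 0.059
P(M4 | oversize) = 0.115/0.20572 ≈ 0.559
P(M5 | oversize) = 0.0097/0.20572 ≈ 0.047
P(M6 | oversize) = 0.0115/0.20572 ≈ 0.056
P(M3 | oversize) = 0.04968/0.20572 ≈ 0.241
P(M1 | oversize) = 0.0078/0.20572 ≈ 0.038
(Check: 0.059+0.559+0.047+0.056+0.241+0.038 = 1.000.)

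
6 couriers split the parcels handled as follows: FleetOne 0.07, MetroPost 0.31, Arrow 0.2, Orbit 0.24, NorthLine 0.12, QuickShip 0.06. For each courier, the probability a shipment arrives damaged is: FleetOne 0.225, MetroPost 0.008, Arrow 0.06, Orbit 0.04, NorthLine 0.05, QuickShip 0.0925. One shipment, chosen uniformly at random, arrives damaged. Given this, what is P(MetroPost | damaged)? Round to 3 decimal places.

Unnormalized posteriors (prior × likelihood):
  FleetOne: 0.07 × 0.225 = 0.01575
  MetroPost: 0.31 × 0.008 = 0.00248
  Arrow: 0.2 × 0.06 = 0.012
  Orbit: 0.24 × 0.04 = 0.0096
  NorthLine: 0.12 × 0.05 = 0.006
  QuickShip: 0.06 × 0.0925 = 0.00555
Normalizing constant = 0.05138.
P(MetroPost | evidence) = 0.00248 / 0.05138 ≈ 0.048.

0.048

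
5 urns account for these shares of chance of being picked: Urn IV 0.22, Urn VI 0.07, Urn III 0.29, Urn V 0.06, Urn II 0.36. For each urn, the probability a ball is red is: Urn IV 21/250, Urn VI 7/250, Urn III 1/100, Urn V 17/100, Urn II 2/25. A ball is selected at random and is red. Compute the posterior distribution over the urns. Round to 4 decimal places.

Urn IV 0.2964, Urn VI 0.0314, Urn III 0.0465, Urn V 0.1636, Urn II 0.4620

Compute prior × likelihood for every hypothesis:
  Urn IV: 0.22 × 0.084 = 0.01848
  Urn VI: 0.07 × 0.028 = 0.00196
  Urn III: 0.29 × 0.01 = 0.0029
  Urn V: 0.06 × 0.17 = 0.0102
  Urn II: 0.36 × 0.08 = 0.0288
Sum = 0.06234.
P(Urn IV | red) = 0.01848/0.06234 ≈ 0.2964
P(Urn VI | red) = 0.00196/0.06234 ≈ 0.0314
P(Urn III | red) = 0.0029/0.06234 ≈ 0.0465
P(Urn V | red) = 0.0102/0.06234 ≈ 0.1636
P(Urn II | red) = 0.0288/0.06234 ≈ 0.4620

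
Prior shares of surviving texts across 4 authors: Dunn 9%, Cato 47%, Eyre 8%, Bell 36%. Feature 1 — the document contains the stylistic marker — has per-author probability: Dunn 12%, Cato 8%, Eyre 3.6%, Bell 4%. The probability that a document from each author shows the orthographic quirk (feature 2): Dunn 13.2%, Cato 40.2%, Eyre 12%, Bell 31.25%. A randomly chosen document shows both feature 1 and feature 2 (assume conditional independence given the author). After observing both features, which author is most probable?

Cato

By Bayes' rule, posterior ∝ prior × likelihood:
  Dunn: 0.09 × 0.12 × 0.132 = 0.0014256
  Cato: 0.47 × 0.08 × 0.402 = 0.0151152
  Eyre: 0.08 × 0.036 × 0.12 = 0.0003456
  Bell: 0.36 × 0.04 × 0.3125 = 0.0045
Sum = 0.0213864.
Largest term belongs to Cato, so Cato is most probable.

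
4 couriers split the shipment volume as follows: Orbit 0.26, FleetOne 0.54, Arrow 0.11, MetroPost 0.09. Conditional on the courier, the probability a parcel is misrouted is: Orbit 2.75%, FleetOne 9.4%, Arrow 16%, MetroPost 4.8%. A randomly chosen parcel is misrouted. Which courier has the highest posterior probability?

By Bayes' rule, posterior ∝ prior × likelihood:
  Orbit: 0.26 × 0.0275 = 0.00715
  FleetOne: 0.54 × 0.094 = 0.05076
  Arrow: 0.11 × 0.16 = 0.0176
  MetroPost: 0.09 × 0.048 = 0.00432
Total = 0.07983.
Largest term belongs to FleetOne, so FleetOne is most probable.

FleetOne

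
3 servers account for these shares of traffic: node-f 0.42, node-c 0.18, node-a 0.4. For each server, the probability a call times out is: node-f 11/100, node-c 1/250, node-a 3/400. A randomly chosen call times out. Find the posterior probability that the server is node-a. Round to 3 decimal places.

Prior × likelihood for each hypothesis:
  node-f: 0.42 × 0.11 = 0.0462
  node-c: 0.18 × 0.004 = 0.00072
  node-a: 0.4 × 0.0075 = 0.003
Normalizing constant = 0.04992.
P(node-a | evidence) = 0.003 / 0.04992 ≈ 0.060.

0.060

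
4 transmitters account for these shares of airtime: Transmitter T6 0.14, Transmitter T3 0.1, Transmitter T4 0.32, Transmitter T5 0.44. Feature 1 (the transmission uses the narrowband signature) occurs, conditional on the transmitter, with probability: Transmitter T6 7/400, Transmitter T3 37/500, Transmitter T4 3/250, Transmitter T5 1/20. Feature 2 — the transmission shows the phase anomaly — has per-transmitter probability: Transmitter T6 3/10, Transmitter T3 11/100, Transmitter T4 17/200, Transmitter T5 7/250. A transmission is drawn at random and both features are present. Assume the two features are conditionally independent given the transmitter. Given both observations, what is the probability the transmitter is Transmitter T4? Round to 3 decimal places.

0.131

Prior × likelihood for each hypothesis:
  Transmitter T6: 0.14 × 0.0175 × 0.3 = 0.000735
  Transmitter T3: 0.1 × 0.074 × 0.11 = 0.000814
  Transmitter T4: 0.32 × 0.012 × 0.085 = 0.0003264
  Transmitter T5: 0.44 × 0.05 × 0.028 = 0.000616
Sum = 0.0024914.
P(Transmitter T4 | evidence) = 0.0003264 / 0.0024914 ≈ 0.131.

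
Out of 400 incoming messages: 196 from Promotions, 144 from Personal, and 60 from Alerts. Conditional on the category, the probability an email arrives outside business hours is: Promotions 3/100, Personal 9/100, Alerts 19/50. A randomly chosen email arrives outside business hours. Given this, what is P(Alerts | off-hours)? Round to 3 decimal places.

By Bayes' rule, posterior ∝ prior × likelihood:
  Promotions: 0.49 × 0.03 = 0.0147
  Personal: 0.36 × 0.09 = 0.0324
  Alerts: 0.15 × 0.38 = 0.057
Normalizing constant = 0.1041.
P(Alerts | evidence) = 0.057 / 0.1041 ≈ 0.548.

0.548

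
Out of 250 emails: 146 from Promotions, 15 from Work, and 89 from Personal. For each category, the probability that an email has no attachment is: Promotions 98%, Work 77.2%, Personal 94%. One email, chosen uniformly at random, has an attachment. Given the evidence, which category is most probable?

Personal

Taking complements, P(attachment | each) = Promotions 0.02, Work 0.228, Personal 0.06.
Prior × likelihood for each hypothesis:
  Promotions: 0.584 × 0.02 = 0.01168
  Work: 0.06 × 0.228 = 0.01368
  Personal: 0.356 × 0.06 = 0.02136
Sum = 0.04672.
Largest term belongs to Personal, so Personal is most probable.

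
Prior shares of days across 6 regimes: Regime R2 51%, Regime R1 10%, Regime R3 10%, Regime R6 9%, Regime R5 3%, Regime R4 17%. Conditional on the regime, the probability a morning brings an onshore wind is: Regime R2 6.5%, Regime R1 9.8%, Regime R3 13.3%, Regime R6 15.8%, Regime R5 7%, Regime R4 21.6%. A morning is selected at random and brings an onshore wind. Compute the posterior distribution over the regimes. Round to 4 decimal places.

Regime R2 0.3033, Regime R1 0.0897, Regime R3 0.1217, Regime R6 0.1301, Regime R5 0.0192, Regime R4 0.3360

By Bayes' rule, posterior ∝ prior × likelihood:
  Regime R2: 0.51 × 0.065 = 0.03315
  Regime R1: 0.1 × 0.098 = 0.0098
  Regime R3: 0.1 × 0.133 = 0.0133
  Regime R6: 0.09 × 0.158 = 0.01422
  Regime R5: 0.03 × 0.07 = 0.0021
  Regime R4: 0.17 × 0.216 = 0.03672
Sum = 0.10929.
P(Regime R2 | onshore) = 0.03315/0.10929 ≈ 0.3033
P(Regime R1 | onshore) = 0.0098/0.10929 ≈ 0.0897
P(Regime R3 | onshore) = 0.0133/0.10929 ≈ 0.1217
P(Regime R6 | onshore) = 0.01422/0.10929 ≈ 0.1301
P(Regime R5 | onshore) = 0.0021/0.10929 ≈ 0.0192
P(Regime R4 | onshore) = 0.03672/0.10929 ≈ 0.3360
(Check: 0.3033+0.0897+0.1217+0.1301+0.0192+0.3360 = 1.0000.)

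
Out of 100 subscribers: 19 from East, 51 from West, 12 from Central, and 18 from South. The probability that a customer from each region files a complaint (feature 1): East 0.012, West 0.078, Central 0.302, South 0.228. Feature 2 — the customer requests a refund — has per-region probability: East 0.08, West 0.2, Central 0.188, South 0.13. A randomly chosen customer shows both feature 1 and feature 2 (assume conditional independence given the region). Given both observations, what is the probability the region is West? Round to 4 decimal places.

Compute prior × likelihood for every hypothesis:
  East: 0.19 × 0.012 × 0.08 = 0.0001824
  West: 0.51 × 0.078 × 0.2 = 0.007956
  Central: 0.12 × 0.302 × 0.188 = 0.00681312
  South: 0.18 × 0.228 × 0.13 = 0.0053352
Normalizing constant = 0.02028672.
P(West | evidence) = 0.007956 / 0.02028672 ≈ 0.3922.

0.3922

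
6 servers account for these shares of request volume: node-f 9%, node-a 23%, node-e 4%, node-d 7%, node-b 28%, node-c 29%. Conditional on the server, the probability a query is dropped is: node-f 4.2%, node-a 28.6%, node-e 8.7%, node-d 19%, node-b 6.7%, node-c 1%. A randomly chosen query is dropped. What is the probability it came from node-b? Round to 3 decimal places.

0.174

Prior × likelihood for each hypothesis:
  node-f: 0.09 × 0.042 = 0.00378
  node-a: 0.23 × 0.286 = 0.06578
  node-e: 0.04 × 0.087 = 0.00348
  node-d: 0.07 × 0.19 = 0.0133
  node-b: 0.28 × 0.067 = 0.01876
  node-c: 0.29 × 0.01 = 0.0029
Total = 0.108.
P(node-b | evidence) = 0.01876 / 0.108 ≈ 0.174.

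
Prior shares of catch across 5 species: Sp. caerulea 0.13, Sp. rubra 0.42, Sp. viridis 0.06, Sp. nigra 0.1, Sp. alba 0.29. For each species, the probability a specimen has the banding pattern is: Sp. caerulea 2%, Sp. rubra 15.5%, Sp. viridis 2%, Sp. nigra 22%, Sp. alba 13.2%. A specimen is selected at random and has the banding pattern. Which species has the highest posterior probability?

Sp. rubra

Compute prior × likelihood for every hypothesis:
  Sp. caerulea: 0.13 × 0.02 = 0.0026
  Sp. rubra: 0.42 × 0.155 = 0.0651
  Sp. viridis: 0.06 × 0.02 = 0.0012
  Sp. nigra: 0.1 × 0.22 = 0.022
  Sp. alba: 0.29 × 0.132 = 0.03828
Sum = 0.12918.
Largest term belongs to Sp. rubra, so Sp. rubra is most probable.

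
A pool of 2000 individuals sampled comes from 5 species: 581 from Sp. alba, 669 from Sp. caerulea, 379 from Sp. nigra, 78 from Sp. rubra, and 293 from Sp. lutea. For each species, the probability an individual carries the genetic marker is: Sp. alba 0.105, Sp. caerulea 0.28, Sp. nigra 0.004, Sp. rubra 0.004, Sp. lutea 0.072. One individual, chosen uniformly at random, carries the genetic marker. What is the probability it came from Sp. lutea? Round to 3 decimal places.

By Bayes' rule, posterior ∝ prior × likelihood:
  Sp. alba: 0.2905 × 0.105 = 0.0305025
  Sp. caerulea: 0.3345 × 0.28 = 0.09366
  Sp. nigra: 0.1895 × 0.004 = 0.000758
  Sp. rubra: 0.039 × 0.004 = 0.000156
  Sp. lutea: 0.1465 × 0.072 = 0.010548
Total = 0.1356245.
P(Sp. lutea | evidence) = 0.010548 / 0.1356245 ≈ 0.078.

0.078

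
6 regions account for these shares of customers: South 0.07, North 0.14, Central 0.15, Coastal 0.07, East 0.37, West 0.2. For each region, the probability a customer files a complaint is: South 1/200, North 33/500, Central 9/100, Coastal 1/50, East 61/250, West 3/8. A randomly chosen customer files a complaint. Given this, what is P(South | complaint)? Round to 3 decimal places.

0.002

Compute prior × likelihood for every hypothesis:
  South: 0.07 × 0.005 = 0.00035
  North: 0.14 × 0.066 = 0.00924
  Central: 0.15 × 0.09 = 0.0135
  Coastal: 0.07 × 0.02 = 0.0014
  East: 0.37 × 0.244 = 0.09028
  West: 0.2 × 0.375 = 0.075
Normalizing constant = 0.18977.
P(South | evidence) = 0.00035 / 0.18977 ≈ 0.002.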